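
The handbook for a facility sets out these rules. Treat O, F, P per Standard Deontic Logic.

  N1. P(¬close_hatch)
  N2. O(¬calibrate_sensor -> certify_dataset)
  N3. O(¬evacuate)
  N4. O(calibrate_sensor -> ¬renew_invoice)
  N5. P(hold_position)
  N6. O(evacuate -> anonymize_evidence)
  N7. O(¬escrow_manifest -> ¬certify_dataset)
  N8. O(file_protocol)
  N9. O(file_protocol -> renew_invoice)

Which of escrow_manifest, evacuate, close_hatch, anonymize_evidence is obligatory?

escrow_manifest

Premise 8 states O(file_protocol) outright.
With premise 9, O(file_protocol -> renew_invoice), the K-axiom yields O(renew_invoice).
Premise 4 is O(calibrate_sensor -> ¬renew_invoice); contrapositively O(renew_invoice -> ¬calibrate_sensor). Since O(renew_invoice) holds, K gives O(¬calibrate_sensor).
With premise 2, O(¬calibrate_sensor -> certify_dataset), the K-axiom yields O(certify_dataset).
Premise 7, O(¬escrow_manifest -> ¬certify_dataset), contraposes to O(certify_dataset -> escrow_manifest); with O(certify_dataset) we get O(escrow_manifest).
So O(escrow_manifest) holds — escrow_manifest is obligatory. None of the other listed options is made obligatory by any chain of premises.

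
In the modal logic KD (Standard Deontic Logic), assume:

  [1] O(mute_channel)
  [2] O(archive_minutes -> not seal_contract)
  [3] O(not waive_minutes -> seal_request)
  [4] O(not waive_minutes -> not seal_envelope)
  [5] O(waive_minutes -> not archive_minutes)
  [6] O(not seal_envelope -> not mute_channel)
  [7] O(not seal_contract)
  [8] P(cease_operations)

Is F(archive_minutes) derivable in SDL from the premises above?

Yes

Premise 1 states O(mute_channel) outright.
Premise 6 is O(not seal_envelope -> not mute_channel); contrapositively O(mute_channel -> seal_envelope). Since O(mute_channel) holds, K gives O(seal_envelope).
Premise 4, O(not waive_minutes -> not seal_envelope), contraposes to O(seal_envelope -> waive_minutes); with O(seal_envelope) we get O(waive_minutes).
Applying K to premise 5 (O(waive_minutes -> not archive_minutes)) and O(waive_minutes) yields O(not archive_minutes).
Premises 2, 3, 7, 8 do not contribute to this derivation.
So O(not archive_minutes) holds, i.e. F(archive_minutes). The claim follows.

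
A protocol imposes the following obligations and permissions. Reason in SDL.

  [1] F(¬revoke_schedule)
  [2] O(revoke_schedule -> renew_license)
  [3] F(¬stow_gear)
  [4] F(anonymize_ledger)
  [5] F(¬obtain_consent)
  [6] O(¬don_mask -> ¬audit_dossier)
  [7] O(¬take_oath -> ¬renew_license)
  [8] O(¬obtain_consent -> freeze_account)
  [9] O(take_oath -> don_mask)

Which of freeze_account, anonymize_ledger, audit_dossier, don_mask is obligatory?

don_mask

Premise 1 is F(¬revoke_schedule), i.e. O(revoke_schedule).
Applying K to premise 2 (O(revoke_schedule -> renew_license)) and O(revoke_schedule) yields O(renew_license).
The contrapositive of premise 7 (O(¬take_oath -> ¬renew_license)) is O(renew_license -> take_oath), and O(renew_license) is already established, so O(take_oath).
With premise 9, O(take_oath -> don_mask), the K-axiom yields O(don_mask).
So O(don_mask) holds — don_mask is obligatory. None of the other listed options is made obligatory by any chain of premises.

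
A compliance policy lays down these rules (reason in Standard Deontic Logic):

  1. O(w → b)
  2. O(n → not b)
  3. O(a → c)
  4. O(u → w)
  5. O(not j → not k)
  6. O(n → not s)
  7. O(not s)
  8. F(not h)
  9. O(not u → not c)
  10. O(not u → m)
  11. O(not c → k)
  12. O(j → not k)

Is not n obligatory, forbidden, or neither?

By case analysis on not j: premise 5 gives O(not j → not k) and premise 12 gives O(j → not k), so O(not k) either way.
The contrapositive of premise 11 (O(not c → k)) is O(not k → c), and O(not k) is already established, so O(c).
Premise 9, O(not u → not c), contraposes to O(c → u); with O(c) we get O(u).
From O(u) and premise 4, O(u → w), we obtain O(w).
Premise 1 is O(w → b); since O(w), deontic closure gives O(b).
Premise 2, O(n → not b), contraposes to O(b → not n); with O(b) we get O(not n).
Premises 3, 6, 7, 8, 10 do not contribute to this derivation.
Hence not n is obligatory.

Obligatory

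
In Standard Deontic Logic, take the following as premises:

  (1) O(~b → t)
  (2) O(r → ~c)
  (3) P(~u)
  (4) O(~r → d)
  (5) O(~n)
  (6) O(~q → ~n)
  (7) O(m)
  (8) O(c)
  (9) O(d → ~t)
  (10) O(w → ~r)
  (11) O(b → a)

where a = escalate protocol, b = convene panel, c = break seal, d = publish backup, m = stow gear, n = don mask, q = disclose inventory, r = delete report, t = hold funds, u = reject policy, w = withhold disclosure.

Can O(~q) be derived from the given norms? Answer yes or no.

Premise 6 is O(~q → ~n); even if O(~n) held, inferring O(~q) would be affirming the consequent — invalid.
No other premise forces O(~q). An ideal world satisfying every premise can still have ~q false, so O(~q) is not derivable.

No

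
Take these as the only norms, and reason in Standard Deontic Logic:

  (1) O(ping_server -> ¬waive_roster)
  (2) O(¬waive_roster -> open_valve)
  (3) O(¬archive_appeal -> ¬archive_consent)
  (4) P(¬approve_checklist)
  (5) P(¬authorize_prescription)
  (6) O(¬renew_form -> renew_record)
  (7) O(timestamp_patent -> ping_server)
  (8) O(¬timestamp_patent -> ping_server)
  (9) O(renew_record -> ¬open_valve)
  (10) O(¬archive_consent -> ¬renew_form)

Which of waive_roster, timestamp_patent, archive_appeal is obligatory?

archive_appeal

Premises 7 and 8 are O(timestamp_patent -> ping_server) and O(¬timestamp_patent -> ping_server); every ideal world satisfies timestamp_patent or ¬timestamp_patent, so in either case ping_server holds — hence O(ping_server).
Applying K to premise 1 (O(ping_server -> ¬waive_roster)) and O(ping_server) yields O(¬waive_roster).
Applying K to premise 2 (O(¬waive_roster -> open_valve)) and O(¬waive_roster) yields O(open_valve).
Premise 9 is O(renew_record -> ¬open_valve); contrapositively O(open_valve -> ¬renew_record). Since O(open_valve) holds, K gives O(¬renew_record).
The contrapositive of premise 6 (O(¬renew_form -> renew_record)) is O(¬renew_record -> renew_form), and O(¬renew_record) is already established, so O(renew_form).
The contrapositive of premise 10 (O(¬archive_consent -> ¬renew_form)) is O(renew_form -> archive_consent), and O(renew_form) is already established, so O(archive_consent).
Premise 3, O(¬archive_appeal -> ¬archive_consent), contraposes to O(archive_consent -> archive_appeal); with O(archive_consent) we get O(archive_appeal).
So O(archive_appeal) holds — archive_appeal is obligatory. None of the other listed options is made obligatory by any chain of premises.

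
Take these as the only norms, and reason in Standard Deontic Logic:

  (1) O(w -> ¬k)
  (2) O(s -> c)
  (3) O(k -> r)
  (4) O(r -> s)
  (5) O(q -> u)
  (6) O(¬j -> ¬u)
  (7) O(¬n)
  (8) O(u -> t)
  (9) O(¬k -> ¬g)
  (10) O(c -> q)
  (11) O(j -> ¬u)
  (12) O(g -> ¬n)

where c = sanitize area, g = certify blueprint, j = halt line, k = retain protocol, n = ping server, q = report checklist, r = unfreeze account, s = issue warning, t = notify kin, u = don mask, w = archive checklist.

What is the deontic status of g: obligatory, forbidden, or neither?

Premises 6 and 11 cover both cases: O(¬j -> ¬u) and O(j -> ¬u). Since ¬j ∨ j is a tautology, O(¬u) follows.
Premise 5 is O(q -> u); contrapositively O(¬u -> ¬q). Since O(¬u) holds, K gives O(¬q).
Premise 10 is O(c -> q); contrapositively O(¬q -> ¬c). Since O(¬q) holds, K gives O(¬c).
Premise 2, O(s -> c), contraposes to O(¬c -> ¬s); with O(¬c) we get O(¬s).
The contrapositive of premise 4 (O(r -> s)) is O(¬s -> ¬r), and O(¬s) is already established, so O(¬r).
The contrapositive of premise 3 (O(k -> r)) is O(¬r -> ¬k), and O(¬r) is already established, so O(¬k).
Applying K to premise 9 (O(¬k -> ¬g)) and O(¬k) yields O(¬g).
Premises 1, 7, 8, 12 do not contribute to this derivation.
Thus O(¬g), which is F(g): g is forbidden.

Forbidden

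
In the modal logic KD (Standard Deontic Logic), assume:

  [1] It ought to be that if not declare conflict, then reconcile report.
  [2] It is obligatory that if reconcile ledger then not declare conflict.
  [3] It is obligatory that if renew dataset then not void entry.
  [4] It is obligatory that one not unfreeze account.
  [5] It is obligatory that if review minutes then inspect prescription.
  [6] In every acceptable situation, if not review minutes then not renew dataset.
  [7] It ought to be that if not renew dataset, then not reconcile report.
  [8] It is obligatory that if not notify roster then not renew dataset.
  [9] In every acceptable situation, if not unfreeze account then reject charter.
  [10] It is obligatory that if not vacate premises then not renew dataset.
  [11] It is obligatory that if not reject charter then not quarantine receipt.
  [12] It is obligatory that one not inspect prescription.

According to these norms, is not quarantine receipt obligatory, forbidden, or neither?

Neither

Premise 11 is O(¬reject_charter → ¬quarantine_receipt), but O(¬reject_charter) is not derivable from the premises, so it does not yield O(¬quarantine_receipt).
No premise or chain of K-axiom applications forces O(¬quarantine_receipt), and none forces O(quarantine_receipt). So ¬quarantine_receipt is neither obligatory nor forbidden under these norms.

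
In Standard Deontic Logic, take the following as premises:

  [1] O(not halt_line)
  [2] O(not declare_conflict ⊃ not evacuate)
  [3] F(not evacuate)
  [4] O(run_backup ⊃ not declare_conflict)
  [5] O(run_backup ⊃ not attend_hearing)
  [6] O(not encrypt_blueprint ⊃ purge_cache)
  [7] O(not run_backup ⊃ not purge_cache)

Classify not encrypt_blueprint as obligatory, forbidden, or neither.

F(not evacuate) at premise 3 means O(evacuate).
Premise 2, O(not declare_conflict ⊃ not evacuate), contraposes to O(evacuate ⊃ declare_conflict); with O(evacuate) we get O(declare_conflict).
Premise 4, O(run_backup ⊃ not declare_conflict), contraposes to O(declare_conflict ⊃ not run_backup); with O(declare_conflict) we get O(not run_backup).
From O(not run_backup) and premise 7, O(not run_backup ⊃ not purge_cache), we obtain O(not purge_cache).
Premise 6, O(not encrypt_blueprint ⊃ purge_cache), contraposes to O(not purge_cache ⊃ encrypt_blueprint); with O(not purge_cache) we get O(encrypt_blueprint).
Premises 1, 5 do not contribute to this derivation.
Thus O(encrypt_blueprint), which is F(not encrypt_blueprint): not encrypt_blueprint is forbidden.

Forbidden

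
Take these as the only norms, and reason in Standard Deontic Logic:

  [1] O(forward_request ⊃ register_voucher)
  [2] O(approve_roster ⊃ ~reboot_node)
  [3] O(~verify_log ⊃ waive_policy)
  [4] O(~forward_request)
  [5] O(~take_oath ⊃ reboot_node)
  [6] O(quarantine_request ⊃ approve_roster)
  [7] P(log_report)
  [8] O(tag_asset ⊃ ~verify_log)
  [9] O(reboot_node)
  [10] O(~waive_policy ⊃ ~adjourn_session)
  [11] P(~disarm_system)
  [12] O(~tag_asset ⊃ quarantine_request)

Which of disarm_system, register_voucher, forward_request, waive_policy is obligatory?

Premise 9 gives O(reboot_node).
Premise 2 is O(approve_roster ⊃ ~reboot_node); contrapositively O(reboot_node ⊃ ~approve_roster). Since O(reboot_node) holds, K gives O(~approve_roster).
Premise 6, O(quarantine_request ⊃ approve_roster), contraposes to O(~approve_roster ⊃ ~quarantine_request); with O(~approve_roster) we get O(~quarantine_request).
The contrapositive of premise 12 (O(~tag_asset ⊃ quarantine_request)) is O(~quarantine_request ⊃ tag_asset), and O(~quarantine_request) is already established, so O(tag_asset).
With premise 8, O(tag_asset ⊃ ~verify_log), the K-axiom yields O(~verify_log).
With premise 3, O(~verify_log ⊃ waive_policy), the K-axiom yields O(waive_policy).
So O(waive_policy) holds — waive_policy is obligatory. None of the other listed options is made obligatory by any chain of premises.

waive_policy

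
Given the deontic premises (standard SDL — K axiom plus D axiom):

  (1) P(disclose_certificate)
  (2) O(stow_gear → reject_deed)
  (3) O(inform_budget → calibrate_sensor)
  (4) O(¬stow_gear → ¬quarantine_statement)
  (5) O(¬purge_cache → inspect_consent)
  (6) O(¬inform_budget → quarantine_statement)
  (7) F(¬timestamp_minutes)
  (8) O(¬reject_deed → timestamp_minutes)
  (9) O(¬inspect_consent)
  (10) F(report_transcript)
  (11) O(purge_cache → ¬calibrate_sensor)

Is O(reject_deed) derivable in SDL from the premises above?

Yes

Premise 9 gives O(¬inspect_consent).
The contrapositive of premise 5 (O(¬purge_cache → inspect_consent)) is O(¬inspect_consent → purge_cache), and O(¬inspect_consent) is already established, so O(purge_cache).
Applying K to premise 11 (O(purge_cache → ¬calibrate_sensor)) and O(purge_cache) yields O(¬calibrate_sensor).
Premise 3 is O(inform_budget → calibrate_sensor); contrapositively O(¬calibrate_sensor → ¬inform_budget). Since O(¬calibrate_sensor) holds, K gives O(¬inform_budget).
Applying K to premise 6 (O(¬inform_budget → quarantine_statement)) and O(¬inform_budget) yields O(quarantine_statement).
Premise 4 is O(¬stow_gear → ¬quarantine_statement); contrapositively O(quarantine_statement → stow_gear). Since O(quarantine_statement) holds, K gives O(stow_gear).
Premise 2 is O(stow_gear → reject_deed); since O(stow_gear), deontic closure gives O(reject_deed).
Premises 1, 7, 8, 10 do not contribute to this derivation.
So O(reject_deed) follows.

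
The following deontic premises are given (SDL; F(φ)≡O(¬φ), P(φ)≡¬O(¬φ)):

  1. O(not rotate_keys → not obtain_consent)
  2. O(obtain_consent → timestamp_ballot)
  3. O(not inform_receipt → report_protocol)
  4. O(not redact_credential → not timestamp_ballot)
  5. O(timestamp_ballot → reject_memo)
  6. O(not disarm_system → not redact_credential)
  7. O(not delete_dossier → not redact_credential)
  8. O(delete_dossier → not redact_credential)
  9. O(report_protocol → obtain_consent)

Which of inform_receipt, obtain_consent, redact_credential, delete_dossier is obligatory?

Premises 8 and 7 cover both cases: O(delete_dossier → not redact_credential) and O(not delete_dossier → not redact_credential). Since delete_dossier ∨ not delete_dossier is a tautology, O(not redact_credential) follows.
Premise 4 is O(not redact_credential → not timestamp_ballot); since O(not redact_credential), deontic closure gives O(not timestamp_ballot).
Premise 2 is O(obtain_consent → timestamp_ballot); contrapositively O(not timestamp_ballot → not obtain_consent). Since O(not timestamp_ballot) holds, K gives O(not obtain_consent).
Premise 9, O(report_protocol → obtain_consent), contraposes to O(not obtain_consent → not report_protocol); with O(not obtain_consent) we get O(not report_protocol).
Premise 3 is O(not inform_receipt → report_protocol); contrapositively O(not report_protocol → inform_receipt). Since O(not report_protocol) holds, K gives O(inform_receipt).
So O(inform_receipt) holds — inform_receipt is obligatory. None of the other listed options is made obligatory by any chain of premises.

inform_receipt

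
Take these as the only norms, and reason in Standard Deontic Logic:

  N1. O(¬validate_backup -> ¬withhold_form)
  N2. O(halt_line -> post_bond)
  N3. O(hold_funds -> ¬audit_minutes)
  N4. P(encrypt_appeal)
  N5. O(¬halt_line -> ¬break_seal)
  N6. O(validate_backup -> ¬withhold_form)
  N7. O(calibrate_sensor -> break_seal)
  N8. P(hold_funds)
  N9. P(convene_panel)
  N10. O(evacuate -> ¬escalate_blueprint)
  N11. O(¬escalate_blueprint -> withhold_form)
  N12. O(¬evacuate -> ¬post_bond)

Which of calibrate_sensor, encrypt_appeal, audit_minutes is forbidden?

Premises 6 and 1 cover both cases: O(validate_backup -> ¬withhold_form) and O(¬validate_backup -> ¬withhold_form). Since validate_backup ∨ ¬validate_backup is a tautology, O(¬withhold_form) follows.
The contrapositive of premise 11 (O(¬escalate_blueprint -> withhold_form)) is O(¬withhold_form -> escalate_blueprint), and O(¬withhold_form) is already established, so O(escalate_blueprint).
Premise 10 is O(evacuate -> ¬escalate_blueprint); contrapositively O(escalate_blueprint -> ¬evacuate). Since O(escalate_blueprint) holds, K gives O(¬evacuate).
From O(¬evacuate) and premise 12, O(¬evacuate -> ¬post_bond), we obtain O(¬post_bond).
Premise 2, O(halt_line -> post_bond), contraposes to O(¬post_bond -> ¬halt_line); with O(¬post_bond) we get O(¬halt_line).
From O(¬halt_line) and premise 5, O(¬halt_line -> ¬break_seal), we obtain O(¬break_seal).
Premise 7 is O(calibrate_sensor -> break_seal); contrapositively O(¬break_seal -> ¬calibrate_sensor). Since O(¬break_seal) holds, K gives O(¬calibrate_sensor).
So O(¬calibrate_sensor) holds, i.e. calibrate_sensor is forbidden. None of the other listed options is forbidden under the premises.

calibrate_sensor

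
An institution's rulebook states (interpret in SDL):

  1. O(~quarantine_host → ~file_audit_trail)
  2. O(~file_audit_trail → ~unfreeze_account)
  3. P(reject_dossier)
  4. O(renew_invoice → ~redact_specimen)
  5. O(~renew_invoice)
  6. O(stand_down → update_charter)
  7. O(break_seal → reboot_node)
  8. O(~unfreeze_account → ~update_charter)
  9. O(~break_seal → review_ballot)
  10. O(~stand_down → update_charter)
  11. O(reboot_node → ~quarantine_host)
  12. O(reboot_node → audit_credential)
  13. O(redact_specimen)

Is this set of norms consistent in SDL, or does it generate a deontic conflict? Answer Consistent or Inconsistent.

Consistent

Premise 4 is O(renew_invoice → ~redact_specimen), but O(renew_invoice) is not derivable from the premises, so it does not yield O(~redact_specimen).
So O(~redact_specimen) is not derivable, and the apparent clash with O(redact_specimen) does not arise.
A world satisfying every obligation exists (e.g. audit_credential=false, break_seal=false, file_audit_trail=true, quarantine_host=true, reboot_node=false, redact_specimen=true, reject_dossier=false, renew_invoice=false, review_ballot=true, stand_down=false, unfreeze_account=true, update_charter=true); no atom is both obligatory and forbidden, so the set is consistent.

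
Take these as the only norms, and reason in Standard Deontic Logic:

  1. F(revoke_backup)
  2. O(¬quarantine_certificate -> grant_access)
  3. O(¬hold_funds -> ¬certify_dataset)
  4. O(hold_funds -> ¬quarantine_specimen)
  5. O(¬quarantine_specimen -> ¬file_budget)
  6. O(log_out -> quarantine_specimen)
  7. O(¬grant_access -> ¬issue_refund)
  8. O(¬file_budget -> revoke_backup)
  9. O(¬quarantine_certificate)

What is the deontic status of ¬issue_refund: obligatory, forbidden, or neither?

Premise 7 is O(¬grant_access -> ¬issue_refund), but O(¬grant_access) is not derivable from the premises, so it does not yield O(¬issue_refund).
No premise or chain of K-axiom applications forces O(¬issue_refund), and none forces O(issue_refund). So ¬issue_refund is neither obligatory nor forbidden under these norms.

Neither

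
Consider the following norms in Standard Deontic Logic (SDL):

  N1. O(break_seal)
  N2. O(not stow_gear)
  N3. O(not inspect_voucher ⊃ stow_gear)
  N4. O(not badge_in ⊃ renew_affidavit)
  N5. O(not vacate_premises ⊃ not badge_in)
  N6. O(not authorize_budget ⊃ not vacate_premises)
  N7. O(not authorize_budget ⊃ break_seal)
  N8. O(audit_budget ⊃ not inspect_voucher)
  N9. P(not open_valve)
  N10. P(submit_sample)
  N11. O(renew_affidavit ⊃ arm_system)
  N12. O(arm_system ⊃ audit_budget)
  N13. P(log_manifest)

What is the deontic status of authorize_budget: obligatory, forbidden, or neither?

Premise 2 states O(not stow_gear) outright.
The contrapositive of premise 3 (O(not inspect_voucher ⊃ stow_gear)) is O(not stow_gear ⊃ inspect_voucher), and O(not stow_gear) is already established, so O(inspect_voucher).
Premise 8, O(audit_budget ⊃ not inspect_voucher), contraposes to O(inspect_voucher ⊃ not audit_budget); with O(inspect_voucher) we get O(not audit_budget).
Premise 12 is O(arm_system ⊃ audit_budget); contrapositively O(not audit_budget ⊃ not arm_system). Since O(not audit_budget) holds, K gives O(not arm_system).
The contrapositive of premise 11 (O(renew_affidavit ⊃ arm_system)) is O(not arm_system ⊃ not renew_affidavit), and O(not arm_system) is already established, so O(not renew_affidavit).
The contrapositive of premise 4 (O(not badge_in ⊃ renew_affidavit)) is O(not renew_affidavit ⊃ badge_in), and O(not renew_affidavit) is already established, so O(badge_in).
The contrapositive of premise 5 (O(not vacate_premises ⊃ not badge_in)) is O(badge_in ⊃ vacate_premises), and O(badge_in) is already established, so O(vacate_premises).
The contrapositive of premise 6 (O(not authorize_budget ⊃ not vacate_premises)) is O(vacate_premises ⊃ authorize_budget), and O(vacate_premises) is already established, so O(authorize_budget).
Premises 1, 7, 9, 10, 13 do not contribute to this derivation.
Hence authorize_budget is obligatory.

Obligatory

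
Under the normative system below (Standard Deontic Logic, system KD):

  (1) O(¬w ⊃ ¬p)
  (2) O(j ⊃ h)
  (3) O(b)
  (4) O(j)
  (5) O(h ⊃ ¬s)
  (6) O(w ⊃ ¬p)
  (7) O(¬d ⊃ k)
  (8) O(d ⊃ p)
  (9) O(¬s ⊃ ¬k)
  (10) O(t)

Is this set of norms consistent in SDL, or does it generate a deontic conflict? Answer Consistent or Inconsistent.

By case analysis on w: premise 6 gives O(w ⊃ ¬p) and premise 1 gives O(¬w ⊃ ¬p), so O(¬p) either way.
Premise 8 is O(d ⊃ p); contrapositively O(¬p ⊃ ¬d). Since O(¬p) holds, K gives O(¬d).
Applying K to premise 7 (O(¬d ⊃ k)) and O(¬d) yields O(k).
Premise 9 is O(¬s ⊃ ¬k); contrapositively O(k ⊃ s). Since O(k) holds, K gives O(s).
The contrapositive of premise 5 (O(h ⊃ ¬s)) is O(s ⊃ ¬h), and O(s) is already established, so O(¬h).
The contrapositive of premise 2 (O(j ⊃ h)) is O(¬h ⊃ ¬j), and O(¬h) is already established, so O(¬j).
Yet premise 4 states O(j).
We now have both O(¬j) and O(j) — j is simultaneously obligatory and forbidden, violating the D-axiom.

Inconsistent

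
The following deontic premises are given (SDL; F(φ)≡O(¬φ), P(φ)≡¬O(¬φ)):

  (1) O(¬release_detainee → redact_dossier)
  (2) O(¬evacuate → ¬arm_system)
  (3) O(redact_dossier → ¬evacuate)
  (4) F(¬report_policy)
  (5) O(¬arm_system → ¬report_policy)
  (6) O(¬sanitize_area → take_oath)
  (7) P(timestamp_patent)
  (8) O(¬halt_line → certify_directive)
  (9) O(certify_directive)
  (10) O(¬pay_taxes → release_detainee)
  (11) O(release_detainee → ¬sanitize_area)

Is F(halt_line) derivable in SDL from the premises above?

No

Premise 8 is O(¬halt_line → certify_directive); even if O(certify_directive) held, inferring O(¬halt_line) would be affirming the consequent — invalid.
No other premise forces O(¬halt_line). An ideal world satisfying every premise can still have halt_line true, so F(halt_line) is not derivable.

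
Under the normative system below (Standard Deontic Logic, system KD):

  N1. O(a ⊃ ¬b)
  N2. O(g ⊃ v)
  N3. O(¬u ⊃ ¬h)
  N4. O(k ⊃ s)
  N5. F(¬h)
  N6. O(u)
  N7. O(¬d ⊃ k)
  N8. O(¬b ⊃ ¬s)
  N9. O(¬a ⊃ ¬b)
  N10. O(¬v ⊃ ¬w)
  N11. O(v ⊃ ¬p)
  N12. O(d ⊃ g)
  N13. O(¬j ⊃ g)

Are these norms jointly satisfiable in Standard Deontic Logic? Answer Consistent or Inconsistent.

Premise 3 is O(¬u ⊃ ¬h), but O(¬u) is not derivable from the premises, so it does not yield O(¬h).
So O(¬h) is not derivable, and the apparent clash with O(h) does not arise.
A world satisfying every obligation exists (e.g. a=false, b=false, d=true, g=true, h=true, j=false, k=false, p=false, s=false, u=true, v=true, w=false); no atom is both obligatory and forbidden, so the set is consistent.

Consistent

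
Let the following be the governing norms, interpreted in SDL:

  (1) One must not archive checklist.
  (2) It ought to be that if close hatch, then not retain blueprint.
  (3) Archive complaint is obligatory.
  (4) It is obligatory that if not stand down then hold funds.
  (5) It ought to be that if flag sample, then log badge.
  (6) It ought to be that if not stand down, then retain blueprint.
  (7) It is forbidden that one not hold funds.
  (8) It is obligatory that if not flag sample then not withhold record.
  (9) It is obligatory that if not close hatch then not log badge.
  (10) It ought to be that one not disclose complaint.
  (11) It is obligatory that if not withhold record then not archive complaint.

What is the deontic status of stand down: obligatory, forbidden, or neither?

Obligatory

Premise 3 gives O(archive_complaint).
Premise 11 is O(¬withhold_record → ¬archive_complaint); contrapositively O(archive_complaint → withhold_record). Since O(archive_complaint) holds, K gives O(withhold_record).
Premise 8 is O(¬flag_sample → ¬withhold_record); contrapositively O(withhold_record → flag_sample). Since O(withhold_record) holds, K gives O(flag_sample).
With premise 5, O(flag_sample → log_badge), the K-axiom yields O(log_badge).
Premise 9 is O(¬close_hatch → ¬log_badge); contrapositively O(log_badge → close_hatch). Since O(log_badge) holds, K gives O(close_hatch).
With premise 2, O(close_hatch → ¬retain_blueprint), the K-axiom yields O(¬retain_blueprint).
The contrapositive of premise 6 (O(¬stand_down → retain_blueprint)) is O(¬retain_blueprint → stand_down), and O(¬retain_blueprint) is already established, so O(stand_down).
Premises 1, 4, 7, 10 do not contribute to this derivation.
Hence stand_down is obligatory.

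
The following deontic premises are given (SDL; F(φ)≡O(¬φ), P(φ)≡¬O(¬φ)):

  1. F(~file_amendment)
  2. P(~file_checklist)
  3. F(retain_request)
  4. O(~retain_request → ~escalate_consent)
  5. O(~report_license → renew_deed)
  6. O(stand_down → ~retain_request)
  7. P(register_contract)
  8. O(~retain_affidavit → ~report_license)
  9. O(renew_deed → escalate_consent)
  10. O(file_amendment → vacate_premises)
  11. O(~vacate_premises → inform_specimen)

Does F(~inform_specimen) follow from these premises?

No

Premise 11 is O(~vacate_premises → inform_specimen), but O(~vacate_premises) is not derivable from the premises, so it does not yield O(inform_specimen).
No other premise forces O(inform_specimen). An ideal world satisfying every premise can still have ~inform_specimen true, so F(~inform_specimen) is not derivable.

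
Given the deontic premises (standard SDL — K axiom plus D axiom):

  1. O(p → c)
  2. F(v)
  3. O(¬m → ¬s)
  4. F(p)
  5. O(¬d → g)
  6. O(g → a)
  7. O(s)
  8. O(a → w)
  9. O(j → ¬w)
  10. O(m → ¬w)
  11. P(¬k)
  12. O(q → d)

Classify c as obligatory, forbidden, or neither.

Premise 1 is O(p → c), but O(p) is not derivable from the premises, so it does not yield O(c).
No premise or chain of K-axiom applications forces O(c), and none forces O(¬c). So c is neither obligatory nor forbidden under these norms.

Neither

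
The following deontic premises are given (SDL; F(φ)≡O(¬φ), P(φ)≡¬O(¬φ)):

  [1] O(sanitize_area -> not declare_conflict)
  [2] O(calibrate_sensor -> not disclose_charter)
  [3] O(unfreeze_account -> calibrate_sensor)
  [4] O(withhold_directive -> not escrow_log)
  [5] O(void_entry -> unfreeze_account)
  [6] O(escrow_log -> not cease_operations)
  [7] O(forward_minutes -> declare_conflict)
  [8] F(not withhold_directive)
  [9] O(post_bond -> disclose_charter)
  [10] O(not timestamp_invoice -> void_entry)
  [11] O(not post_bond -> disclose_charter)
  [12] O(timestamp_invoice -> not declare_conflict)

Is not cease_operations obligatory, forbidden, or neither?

Premise 6 is O(escrow_log -> not cease_operations), but O(escrow_log) is not derivable from the premises, so it does not yield O(not cease_operations).
No premise or chain of K-axiom applications forces O(not cease_operations), and none forces O(cease_operations). So not cease_operations is neither obligatory nor forbidden under these norms.

Neither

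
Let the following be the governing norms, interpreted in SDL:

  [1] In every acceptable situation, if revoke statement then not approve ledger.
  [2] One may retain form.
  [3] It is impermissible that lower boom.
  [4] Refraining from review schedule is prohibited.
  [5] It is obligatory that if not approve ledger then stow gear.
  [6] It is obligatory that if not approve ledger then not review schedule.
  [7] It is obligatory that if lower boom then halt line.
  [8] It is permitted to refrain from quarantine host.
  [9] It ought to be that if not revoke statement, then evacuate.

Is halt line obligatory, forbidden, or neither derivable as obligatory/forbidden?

Premise 7 is O(lower_boom → halt_line), but O(lower_boom) is not derivable from the premises, so it does not yield O(halt_line).
No premise or chain of K-axiom applications forces O(halt_line), and none forces O(¬halt_line). So halt_line is neither obligatory nor forbidden under these norms.

Neither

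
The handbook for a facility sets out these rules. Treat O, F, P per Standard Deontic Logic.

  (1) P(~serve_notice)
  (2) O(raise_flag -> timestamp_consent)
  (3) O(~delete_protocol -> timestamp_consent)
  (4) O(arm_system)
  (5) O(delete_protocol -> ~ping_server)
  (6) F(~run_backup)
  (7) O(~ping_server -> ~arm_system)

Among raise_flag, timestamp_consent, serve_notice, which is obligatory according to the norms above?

timestamp_consent

Premise 4 states O(arm_system) outright.
Premise 7, O(~ping_server -> ~arm_system), contraposes to O(arm_system -> ping_server); with O(arm_system) we get O(ping_server).
The contrapositive of premise 5 (O(delete_protocol -> ~ping_server)) is O(ping_server -> ~delete_protocol), and O(ping_server) is already established, so O(~delete_protocol).
With premise 3, O(~delete_protocol -> timestamp_consent), the K-axiom yields O(timestamp_consent).
So O(timestamp_consent) holds — timestamp_consent is obligatory. None of the other listed options is made obligatory by any chain of premises.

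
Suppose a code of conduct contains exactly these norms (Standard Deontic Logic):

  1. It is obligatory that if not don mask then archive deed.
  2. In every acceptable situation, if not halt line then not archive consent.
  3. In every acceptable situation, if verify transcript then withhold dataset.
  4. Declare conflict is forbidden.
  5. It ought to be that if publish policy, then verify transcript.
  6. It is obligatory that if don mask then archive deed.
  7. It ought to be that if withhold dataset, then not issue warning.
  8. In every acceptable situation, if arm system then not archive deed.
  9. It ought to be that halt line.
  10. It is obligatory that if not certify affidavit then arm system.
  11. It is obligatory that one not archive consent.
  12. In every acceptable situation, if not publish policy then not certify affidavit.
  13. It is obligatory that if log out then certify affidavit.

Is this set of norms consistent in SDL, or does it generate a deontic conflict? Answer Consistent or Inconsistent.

Premise 2 is O(¬halt_line → ¬archive_consent); even if O(¬archive_consent) held, inferring O(¬halt_line) would be affirming the consequent — invalid.
So O(¬halt_line) is not derivable, and the apparent clash with O(halt_line) does not arise.
A world satisfying every obligation exists (e.g. archive_consent=false, archive_deed=true, arm_system=false, certify_affidavit=true, declare_conflict=false, don_mask=false, halt_line=true, issue_warning=false, log_out=false, publish_policy=true, verify_transcript=true, withhold_dataset=true); no atom is both obligatory and forbidden, so the set is consistent.

Consistent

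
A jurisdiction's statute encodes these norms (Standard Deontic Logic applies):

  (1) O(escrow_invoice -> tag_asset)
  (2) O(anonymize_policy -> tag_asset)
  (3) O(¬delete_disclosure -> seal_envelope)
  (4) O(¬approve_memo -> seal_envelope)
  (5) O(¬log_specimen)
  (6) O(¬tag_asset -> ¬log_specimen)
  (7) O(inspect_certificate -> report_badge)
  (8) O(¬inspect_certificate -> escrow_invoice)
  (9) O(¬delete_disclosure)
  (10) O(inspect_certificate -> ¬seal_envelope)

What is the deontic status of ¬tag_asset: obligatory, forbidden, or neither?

Premise 9 gives O(¬delete_disclosure).
Applying K to premise 3 (O(¬delete_disclosure -> seal_envelope)) and O(¬delete_disclosure) yields O(seal_envelope).
Premise 10, O(inspect_certificate -> ¬seal_envelope), contraposes to O(seal_envelope -> ¬inspect_certificate); with O(seal_envelope) we get O(¬inspect_certificate).
Premise 8 is O(¬inspect_certificate -> escrow_invoice); since O(¬inspect_certificate), deontic closure gives O(escrow_invoice).
Premise 1 is O(escrow_invoice -> tag_asset); since O(escrow_invoice), deontic closure gives O(tag_asset).
Premises 2, 4, 5, 6, 7 do not contribute to this derivation.
Thus O(tag_asset), which is F(¬tag_asset): ¬tag_asset is forbidden.

Forbidden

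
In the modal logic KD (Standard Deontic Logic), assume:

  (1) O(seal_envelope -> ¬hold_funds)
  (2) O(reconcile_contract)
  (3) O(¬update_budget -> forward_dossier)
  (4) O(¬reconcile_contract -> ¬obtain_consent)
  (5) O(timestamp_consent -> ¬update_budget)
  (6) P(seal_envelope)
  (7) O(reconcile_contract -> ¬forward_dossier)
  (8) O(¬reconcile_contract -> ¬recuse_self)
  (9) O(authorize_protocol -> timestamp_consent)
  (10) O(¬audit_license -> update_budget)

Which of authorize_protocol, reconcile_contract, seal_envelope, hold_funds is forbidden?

Premise 2 gives O(reconcile_contract).
Premise 7 is O(reconcile_contract -> ¬forward_dossier); since O(reconcile_contract), deontic closure gives O(¬forward_dossier).
Premise 3 is O(¬update_budget -> forward_dossier); contrapositively O(¬forward_dossier -> update_budget). Since O(¬forward_dossier) holds, K gives O(update_budget).
Premise 5 is O(timestamp_consent -> ¬update_budget); contrapositively O(update_budget -> ¬timestamp_consent). Since O(update_budget) holds, K gives O(¬timestamp_consent).
The contrapositive of premise 9 (O(authorize_protocol -> timestamp_consent)) is O(¬timestamp_consent -> ¬authorize_protocol), and O(¬timestamp_consent) is already established, so O(¬authorize_protocol).
So O(¬authorize_protocol) holds, i.e. authorize_protocol is forbidden. None of the other listed options is forbidden under the premises.

authorize_protocol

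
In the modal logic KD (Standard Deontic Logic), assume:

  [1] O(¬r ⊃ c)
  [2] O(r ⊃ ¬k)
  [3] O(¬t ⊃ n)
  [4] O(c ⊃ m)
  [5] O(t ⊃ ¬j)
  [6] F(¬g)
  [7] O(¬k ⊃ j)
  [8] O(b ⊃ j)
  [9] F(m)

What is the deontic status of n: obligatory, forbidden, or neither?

Obligatory

Premise 9 is F(m), i.e. O(¬m).
Premise 4, O(c ⊃ m), contraposes to O(¬m ⊃ ¬c); with O(¬m) we get O(¬c).
Premise 1 is O(¬r ⊃ c); contrapositively O(¬c ⊃ r). Since O(¬c) holds, K gives O(r).
With premise 2, O(r ⊃ ¬k), the K-axiom yields O(¬k).
Applying K to premise 7 (O(¬k ⊃ j)) and O(¬k) yields O(j).
The contrapositive of premise 5 (O(t ⊃ ¬j)) is O(j ⊃ ¬t), and O(j) is already established, so O(¬t).
Premise 3 is O(¬t ⊃ n); since O(¬t), deontic closure gives O(n).
Premises 6, 8 do not contribute to this derivation.
Hence n is obligatory.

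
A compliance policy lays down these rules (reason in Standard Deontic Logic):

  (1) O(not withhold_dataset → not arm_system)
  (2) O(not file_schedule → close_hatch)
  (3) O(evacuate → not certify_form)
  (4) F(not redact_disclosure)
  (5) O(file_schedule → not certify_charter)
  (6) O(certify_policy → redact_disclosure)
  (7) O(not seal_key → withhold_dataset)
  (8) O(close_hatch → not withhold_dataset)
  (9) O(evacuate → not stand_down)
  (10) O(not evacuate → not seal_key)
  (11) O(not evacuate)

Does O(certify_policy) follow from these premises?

Premise 6 is O(certify_policy → redact_disclosure); even if O(redact_disclosure) held, inferring O(certify_policy) would be affirming the consequent — invalid.
No other premise forces O(certify_policy). An ideal world satisfying every premise can still have certify_policy false, so O(certify_policy) is not derivable.

No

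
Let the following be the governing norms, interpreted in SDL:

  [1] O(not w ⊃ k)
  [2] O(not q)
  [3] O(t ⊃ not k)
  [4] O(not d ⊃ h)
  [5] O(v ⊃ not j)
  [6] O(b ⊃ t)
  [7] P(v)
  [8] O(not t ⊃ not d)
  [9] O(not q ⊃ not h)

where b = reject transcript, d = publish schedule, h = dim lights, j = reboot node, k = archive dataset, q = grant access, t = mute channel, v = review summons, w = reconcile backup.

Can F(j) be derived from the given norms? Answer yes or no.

Premise 5 is O(v ⊃ not j), but O(v) is not derivable from the premises (the permission P(v) asserts only not O(not v), not O(v)), so it does not yield O(not j).
No other premise forces O(not j). An ideal world satisfying every premise can still have j true, so F(j) is not derivable.

No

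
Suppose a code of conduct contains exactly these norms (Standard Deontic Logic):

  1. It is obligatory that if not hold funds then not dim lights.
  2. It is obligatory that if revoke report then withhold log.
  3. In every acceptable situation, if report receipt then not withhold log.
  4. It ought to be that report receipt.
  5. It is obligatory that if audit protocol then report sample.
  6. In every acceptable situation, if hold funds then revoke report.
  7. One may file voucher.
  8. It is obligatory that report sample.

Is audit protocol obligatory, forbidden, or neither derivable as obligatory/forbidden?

Premise 5 is O(audit_protocol → report_sample); even if O(report_sample) held, inferring O(audit_protocol) would be affirming the consequent — invalid.
No premise or chain of K-axiom applications forces O(audit_protocol), and none forces O(¬audit_protocol). So audit_protocol is neither obligatory nor forbidden under these norms.

Neither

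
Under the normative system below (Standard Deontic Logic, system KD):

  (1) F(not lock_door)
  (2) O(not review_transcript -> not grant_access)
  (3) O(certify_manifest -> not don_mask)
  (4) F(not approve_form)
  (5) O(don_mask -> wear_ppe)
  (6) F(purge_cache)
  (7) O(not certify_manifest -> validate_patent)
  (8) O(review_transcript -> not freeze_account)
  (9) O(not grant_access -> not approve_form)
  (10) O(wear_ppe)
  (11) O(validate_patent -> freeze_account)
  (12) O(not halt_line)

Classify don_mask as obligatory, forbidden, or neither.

F(not approve_form) at premise 4 means O(approve_form).
Premise 9 is O(not grant_access -> not approve_form); contrapositively O(approve_form -> grant_access). Since O(approve_form) holds, K gives O(grant_access).
The contrapositive of premise 2 (O(not review_transcript -> not grant_access)) is O(grant_access -> review_transcript), and O(grant_access) is already established, so O(review_transcript).
With premise 8, O(review_transcript -> not freeze_account), the K-axiom yields O(not freeze_account).
Premise 11 is O(validate_patent -> freeze_account); contrapositively O(not freeze_account -> not validate_patent). Since O(not freeze_account) holds, K gives O(not validate_patent).
The contrapositive of premise 7 (O(not certify_manifest -> validate_patent)) is O(not validate_patent -> certify_manifest), and O(not validate_patent) is already established, so O(certify_manifest).
From O(certify_manifest) and premise 3, O(certify_manifest -> not don_mask), we obtain O(not don_mask).
Premises 1, 5, 6, 10, 12 do not contribute to this derivation.
Thus O(not don_mask), which is F(don_mask): don_mask is forbidden.

Forbidden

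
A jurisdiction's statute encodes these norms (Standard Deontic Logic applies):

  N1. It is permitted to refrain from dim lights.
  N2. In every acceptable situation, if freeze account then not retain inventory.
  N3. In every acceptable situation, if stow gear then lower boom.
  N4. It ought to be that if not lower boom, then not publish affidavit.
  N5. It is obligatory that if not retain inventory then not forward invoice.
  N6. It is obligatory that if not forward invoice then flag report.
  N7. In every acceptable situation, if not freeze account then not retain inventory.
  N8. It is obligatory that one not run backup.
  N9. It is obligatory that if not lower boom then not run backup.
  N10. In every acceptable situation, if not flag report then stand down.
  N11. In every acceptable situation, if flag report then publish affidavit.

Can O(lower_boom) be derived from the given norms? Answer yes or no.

By case analysis on ¬freeze_account: premise 7 gives O(¬freeze_account → ¬retain_inventory) and premise 2 gives O(freeze_account → ¬retain_inventory), so O(¬retain_inventory) either way.
Premise 5 is O(¬retain_inventory → ¬forward_invoice); since O(¬retain_inventory), deontic closure gives O(¬forward_invoice).
From O(¬forward_invoice) and premise 6, O(¬forward_invoice → flag_report), we obtain O(flag_report).
Applying K to premise 11 (O(flag_report → publish_affidavit)) and O(flag_report) yields O(publish_affidavit).
Premise 4, O(¬lower_boom → ¬publish_affidavit), contraposes to O(publish_affidavit → lower_boom); with O(publish_affidavit) we get O(lower_boom).
Premises 1, 3, 8, 9, 10 do not contribute to this derivation.
So O(lower_boom) follows.

Yes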